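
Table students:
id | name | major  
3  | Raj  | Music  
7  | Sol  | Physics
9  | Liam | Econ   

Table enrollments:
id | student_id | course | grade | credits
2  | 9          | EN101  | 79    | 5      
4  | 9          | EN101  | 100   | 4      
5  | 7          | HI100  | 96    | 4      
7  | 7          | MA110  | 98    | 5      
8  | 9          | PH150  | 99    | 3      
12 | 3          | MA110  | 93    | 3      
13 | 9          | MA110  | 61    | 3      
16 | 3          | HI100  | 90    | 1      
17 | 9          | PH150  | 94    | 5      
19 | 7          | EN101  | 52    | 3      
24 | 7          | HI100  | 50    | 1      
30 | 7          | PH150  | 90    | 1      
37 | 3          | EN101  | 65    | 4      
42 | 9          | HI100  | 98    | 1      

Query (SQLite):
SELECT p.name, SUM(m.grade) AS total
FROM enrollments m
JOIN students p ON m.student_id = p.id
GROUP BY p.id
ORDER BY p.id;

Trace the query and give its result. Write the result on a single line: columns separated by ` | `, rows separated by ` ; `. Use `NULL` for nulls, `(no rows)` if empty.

Join each enrollments row to its students via student_id.
Group joined rows by students.id; compute SUM(m.grade) per group.
  3: ids {12, 16, 37} → SUM(m.grade)=248
  7: ids {5, 7, 19, 24, 30} → SUM(m.grade)=386
  9: ids {2, 4, 8, 13, 17, 42} → SUM(m.grade)=531

Raj | 248 ; Sol | 386 ; Liam | 531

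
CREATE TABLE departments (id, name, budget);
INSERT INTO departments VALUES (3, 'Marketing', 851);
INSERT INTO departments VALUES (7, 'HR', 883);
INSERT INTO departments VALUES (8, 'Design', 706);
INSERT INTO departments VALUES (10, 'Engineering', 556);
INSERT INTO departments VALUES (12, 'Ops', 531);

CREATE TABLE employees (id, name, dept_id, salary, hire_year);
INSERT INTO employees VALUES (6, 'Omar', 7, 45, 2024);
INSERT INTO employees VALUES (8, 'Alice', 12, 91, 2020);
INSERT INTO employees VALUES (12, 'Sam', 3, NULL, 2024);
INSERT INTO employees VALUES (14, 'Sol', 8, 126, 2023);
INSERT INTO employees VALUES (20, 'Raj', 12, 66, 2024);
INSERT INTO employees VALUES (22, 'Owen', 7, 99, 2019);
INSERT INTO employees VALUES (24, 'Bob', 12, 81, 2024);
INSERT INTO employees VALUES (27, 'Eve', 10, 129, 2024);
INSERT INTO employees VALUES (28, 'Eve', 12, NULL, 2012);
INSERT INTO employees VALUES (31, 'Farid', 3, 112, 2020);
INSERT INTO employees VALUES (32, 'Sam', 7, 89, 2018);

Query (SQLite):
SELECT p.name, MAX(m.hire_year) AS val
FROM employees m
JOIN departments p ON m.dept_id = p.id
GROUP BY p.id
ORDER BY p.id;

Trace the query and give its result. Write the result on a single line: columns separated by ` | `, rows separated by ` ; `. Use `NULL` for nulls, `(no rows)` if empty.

Marketing | 2024 ; HR | 2024 ; Design | 2023 ; Engineering | 2024 ; Ops | 2024

Join each employees row to its departments via dept_id.
Group joined rows by departments.id; compute MAX(m.hire_year) per group.
  3: ids {12, 31} → MAX(m.hire_year)=2024
  7: ids {6, 22, 32} → MAX(m.hire_year)=2024
  8: ids {14} → MAX(m.hire_year)=2023
  10: ids {27} → MAX(m.hire_year)=2024
  12: ids {8, 20, 24, 28} → MAX(m.hire_year)=2024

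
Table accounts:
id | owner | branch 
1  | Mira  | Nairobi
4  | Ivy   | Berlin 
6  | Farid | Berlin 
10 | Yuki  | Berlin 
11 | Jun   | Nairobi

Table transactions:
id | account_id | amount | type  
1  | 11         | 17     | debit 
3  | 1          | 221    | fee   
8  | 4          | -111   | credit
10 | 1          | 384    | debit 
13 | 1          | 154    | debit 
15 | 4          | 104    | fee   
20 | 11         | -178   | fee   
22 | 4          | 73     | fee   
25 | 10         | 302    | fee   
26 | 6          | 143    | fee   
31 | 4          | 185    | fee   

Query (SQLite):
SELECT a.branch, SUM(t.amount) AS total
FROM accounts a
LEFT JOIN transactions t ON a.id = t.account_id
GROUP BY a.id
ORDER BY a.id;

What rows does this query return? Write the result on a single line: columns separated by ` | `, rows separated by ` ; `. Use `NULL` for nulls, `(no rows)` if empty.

Nairobi | 759 ; Berlin | 251 ; Berlin | 143 ; Berlin | 302 ; Nairobi | -161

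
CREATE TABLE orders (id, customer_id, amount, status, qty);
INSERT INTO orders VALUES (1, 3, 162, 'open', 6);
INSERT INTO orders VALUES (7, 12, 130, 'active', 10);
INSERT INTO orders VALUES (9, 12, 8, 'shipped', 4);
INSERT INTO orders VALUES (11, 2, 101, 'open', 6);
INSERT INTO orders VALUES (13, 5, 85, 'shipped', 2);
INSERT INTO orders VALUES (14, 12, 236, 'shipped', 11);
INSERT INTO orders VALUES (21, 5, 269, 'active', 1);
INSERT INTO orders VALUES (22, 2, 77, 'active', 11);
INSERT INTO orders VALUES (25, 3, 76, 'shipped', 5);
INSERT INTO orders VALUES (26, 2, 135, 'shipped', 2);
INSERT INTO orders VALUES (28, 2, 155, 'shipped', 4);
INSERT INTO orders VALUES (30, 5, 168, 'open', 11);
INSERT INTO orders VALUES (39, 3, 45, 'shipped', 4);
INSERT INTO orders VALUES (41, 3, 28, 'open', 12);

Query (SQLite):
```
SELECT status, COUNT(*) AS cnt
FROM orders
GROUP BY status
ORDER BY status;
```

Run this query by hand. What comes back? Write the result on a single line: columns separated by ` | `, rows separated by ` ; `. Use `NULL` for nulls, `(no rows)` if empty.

active | 3 ; open | 4 ; shipped | 7

Partition orders by status; compute COUNT(*) within each group.
  active: ids {7, 21, 22} → COUNT(*)=3
  open: ids {1, 11, 30, 41} → COUNT(*)=4
  shipped: ids {9, 13, 14, 25, 26, 28, 39} → COUNT(*)=7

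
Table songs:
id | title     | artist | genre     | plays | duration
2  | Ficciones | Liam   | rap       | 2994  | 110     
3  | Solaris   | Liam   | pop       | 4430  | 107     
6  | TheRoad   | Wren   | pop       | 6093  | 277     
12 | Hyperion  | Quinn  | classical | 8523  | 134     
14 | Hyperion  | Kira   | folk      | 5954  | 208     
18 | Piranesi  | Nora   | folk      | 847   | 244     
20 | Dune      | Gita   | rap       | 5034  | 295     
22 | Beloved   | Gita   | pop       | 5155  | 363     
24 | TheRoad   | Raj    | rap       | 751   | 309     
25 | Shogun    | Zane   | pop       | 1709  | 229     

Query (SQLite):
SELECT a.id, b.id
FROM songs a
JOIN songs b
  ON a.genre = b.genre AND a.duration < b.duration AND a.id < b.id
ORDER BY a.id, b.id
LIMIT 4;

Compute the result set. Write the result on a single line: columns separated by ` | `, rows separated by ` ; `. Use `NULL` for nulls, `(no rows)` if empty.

2 | 20 ; 2 | 24 ; 3 | 6 ; 3 | 22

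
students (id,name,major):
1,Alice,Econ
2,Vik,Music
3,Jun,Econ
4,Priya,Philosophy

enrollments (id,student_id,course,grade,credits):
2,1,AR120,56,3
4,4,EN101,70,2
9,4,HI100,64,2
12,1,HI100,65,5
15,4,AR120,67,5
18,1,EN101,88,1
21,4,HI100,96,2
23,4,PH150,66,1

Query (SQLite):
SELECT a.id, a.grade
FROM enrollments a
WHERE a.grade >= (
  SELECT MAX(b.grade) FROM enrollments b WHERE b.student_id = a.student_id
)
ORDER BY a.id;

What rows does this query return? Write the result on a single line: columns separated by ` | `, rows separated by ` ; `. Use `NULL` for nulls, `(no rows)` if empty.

For each enrollments row a, compute MAX(grade) over rows sharing a.student_id.
Keep row a if a.grade >= that per-group MAX.
  student_id=1: MAX(grade) = 88
  student_id=4: MAX(grade) = 96

18 | 88 ; 21 | 96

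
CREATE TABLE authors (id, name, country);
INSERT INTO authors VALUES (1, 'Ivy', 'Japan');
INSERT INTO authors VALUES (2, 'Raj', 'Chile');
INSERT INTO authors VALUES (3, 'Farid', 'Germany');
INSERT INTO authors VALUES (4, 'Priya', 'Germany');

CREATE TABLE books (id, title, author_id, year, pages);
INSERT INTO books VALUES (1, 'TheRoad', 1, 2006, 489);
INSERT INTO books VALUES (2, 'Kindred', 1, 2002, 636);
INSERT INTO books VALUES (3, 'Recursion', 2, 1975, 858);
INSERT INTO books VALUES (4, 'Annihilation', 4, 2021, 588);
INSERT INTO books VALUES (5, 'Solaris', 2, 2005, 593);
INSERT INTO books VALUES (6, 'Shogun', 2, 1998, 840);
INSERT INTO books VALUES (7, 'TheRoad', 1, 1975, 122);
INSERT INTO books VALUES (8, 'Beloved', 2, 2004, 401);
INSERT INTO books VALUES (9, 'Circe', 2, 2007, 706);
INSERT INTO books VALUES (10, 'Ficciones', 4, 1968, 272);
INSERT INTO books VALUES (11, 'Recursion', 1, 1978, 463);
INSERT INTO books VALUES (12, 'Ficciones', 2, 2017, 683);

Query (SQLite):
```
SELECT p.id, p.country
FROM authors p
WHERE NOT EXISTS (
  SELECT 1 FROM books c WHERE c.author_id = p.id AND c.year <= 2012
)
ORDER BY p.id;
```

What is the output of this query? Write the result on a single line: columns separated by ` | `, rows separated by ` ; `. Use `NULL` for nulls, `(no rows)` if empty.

For each authors row, check whether any books with matching author_id has year <= 2012.
Keep rows where that is false.

3 | Germany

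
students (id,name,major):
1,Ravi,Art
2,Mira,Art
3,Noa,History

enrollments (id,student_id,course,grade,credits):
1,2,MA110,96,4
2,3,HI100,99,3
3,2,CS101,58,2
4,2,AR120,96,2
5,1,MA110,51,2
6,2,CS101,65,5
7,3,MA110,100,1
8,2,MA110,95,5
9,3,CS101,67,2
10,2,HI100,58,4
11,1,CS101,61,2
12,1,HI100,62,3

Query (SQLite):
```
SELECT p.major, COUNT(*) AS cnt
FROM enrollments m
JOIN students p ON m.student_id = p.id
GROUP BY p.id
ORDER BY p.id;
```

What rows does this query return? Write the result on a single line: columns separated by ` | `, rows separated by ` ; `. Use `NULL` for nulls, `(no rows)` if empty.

Join each enrollments row to its students via student_id.
Group joined rows by students.id; compute COUNT(*) per group.
  1: ids {5, 11, 12} → COUNT(*)=3
  2: ids {1, 3, 4, 6, 8, 10} → COUNT(*)=6
  3: ids {2, 7, 9} → COUNT(*)=3

Art | 3 ; Art | 6 ; History | 3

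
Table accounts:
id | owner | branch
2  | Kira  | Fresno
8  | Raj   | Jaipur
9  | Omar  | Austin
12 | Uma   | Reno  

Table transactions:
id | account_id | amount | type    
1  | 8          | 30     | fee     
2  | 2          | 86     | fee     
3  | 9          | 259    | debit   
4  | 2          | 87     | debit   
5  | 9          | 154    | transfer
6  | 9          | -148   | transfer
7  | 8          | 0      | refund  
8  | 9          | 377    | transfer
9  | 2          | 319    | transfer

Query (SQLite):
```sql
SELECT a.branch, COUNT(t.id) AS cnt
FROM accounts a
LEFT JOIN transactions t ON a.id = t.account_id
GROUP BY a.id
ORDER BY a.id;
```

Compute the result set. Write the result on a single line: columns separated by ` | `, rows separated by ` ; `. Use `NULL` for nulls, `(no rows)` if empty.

Fresno | 3 ; Jaipur | 2 ; Austin | 4 ; Reno | 0

LEFT JOIN keeps every accounts row; unmatched ones get NULL for transactions columns.
Group by accounts.id and compute COUNT(t.id). COUNT(col) of an all-NULL group is 0.
  2: ids {2, 4, 9} → COUNT(t.id)=3
  8: ids {1, 7} → COUNT(t.id)=2
  9: ids {3, 5, 6, 8} → COUNT(t.id)=4
  12: ids {—} → COUNT(t.id)=0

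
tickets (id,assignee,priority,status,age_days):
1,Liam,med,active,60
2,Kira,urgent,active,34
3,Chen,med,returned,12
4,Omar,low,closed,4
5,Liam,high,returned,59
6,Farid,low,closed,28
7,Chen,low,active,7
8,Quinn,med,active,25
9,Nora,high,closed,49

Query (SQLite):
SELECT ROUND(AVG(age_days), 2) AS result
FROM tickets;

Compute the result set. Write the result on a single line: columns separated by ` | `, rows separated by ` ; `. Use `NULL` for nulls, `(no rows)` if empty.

All age_days values: [60, 34, 12, 4, 59, 28, 7, 25, 49].
AVG = 278 / 9 (rounded to 2 dp).

30.89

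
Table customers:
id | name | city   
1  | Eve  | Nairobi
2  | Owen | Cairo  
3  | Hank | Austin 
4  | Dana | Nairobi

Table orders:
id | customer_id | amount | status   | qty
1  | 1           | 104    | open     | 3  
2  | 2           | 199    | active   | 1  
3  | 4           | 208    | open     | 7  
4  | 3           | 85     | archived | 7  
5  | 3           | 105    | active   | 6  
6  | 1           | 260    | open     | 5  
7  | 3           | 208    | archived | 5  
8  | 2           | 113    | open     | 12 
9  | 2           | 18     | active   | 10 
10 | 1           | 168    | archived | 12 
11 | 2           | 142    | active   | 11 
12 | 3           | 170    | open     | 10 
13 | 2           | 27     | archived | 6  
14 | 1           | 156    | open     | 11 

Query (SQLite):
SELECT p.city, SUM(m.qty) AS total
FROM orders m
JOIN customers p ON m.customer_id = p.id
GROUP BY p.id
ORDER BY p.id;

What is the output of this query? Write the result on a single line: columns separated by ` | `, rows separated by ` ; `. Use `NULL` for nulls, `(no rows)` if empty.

Join each orders row to its customers via customer_id.
Group joined rows by customers.id; compute SUM(m.qty) per group.
  1: ids {1, 6, 10, 14} → SUM(m.qty)=31
  2: ids {2, 8, 9, 11, 13} → SUM(m.qty)=40
  3: ids {4, 5, 7, 12} → SUM(m.qty)=28
  4: ids {3} → SUM(m.qty)=7

Nairobi | 31 ; Cairo | 40 ; Austin | 28 ; Nairobi | 7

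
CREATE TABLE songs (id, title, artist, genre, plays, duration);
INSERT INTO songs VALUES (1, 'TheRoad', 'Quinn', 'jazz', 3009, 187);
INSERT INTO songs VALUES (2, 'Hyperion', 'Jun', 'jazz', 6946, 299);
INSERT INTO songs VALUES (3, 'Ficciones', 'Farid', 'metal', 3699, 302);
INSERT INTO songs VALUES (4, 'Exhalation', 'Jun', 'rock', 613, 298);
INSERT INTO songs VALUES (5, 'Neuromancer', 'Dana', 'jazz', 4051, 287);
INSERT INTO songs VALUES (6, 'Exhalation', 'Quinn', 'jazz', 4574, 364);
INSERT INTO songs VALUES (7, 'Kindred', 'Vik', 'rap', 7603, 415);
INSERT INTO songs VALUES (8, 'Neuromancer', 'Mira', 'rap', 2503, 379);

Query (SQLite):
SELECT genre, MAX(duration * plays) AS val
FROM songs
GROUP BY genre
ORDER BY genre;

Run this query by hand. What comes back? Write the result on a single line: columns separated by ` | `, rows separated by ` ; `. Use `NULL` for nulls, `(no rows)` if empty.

For each row compute duration * plays.
Group by genre; take MAX of the expression per group.
  jazz: ids {1, 2, 5, 6} → MAX(duration * plays)=2076854
  metal: ids {3} → MAX(duration * plays)=1117098
  rap: ids {7, 8} → MAX(duration * plays)=3155245
  rock: ids {4} → MAX(duration * plays)=182674

jazz | 2076854 ; metal | 1117098 ; rap | 3155245 ; rock | 182674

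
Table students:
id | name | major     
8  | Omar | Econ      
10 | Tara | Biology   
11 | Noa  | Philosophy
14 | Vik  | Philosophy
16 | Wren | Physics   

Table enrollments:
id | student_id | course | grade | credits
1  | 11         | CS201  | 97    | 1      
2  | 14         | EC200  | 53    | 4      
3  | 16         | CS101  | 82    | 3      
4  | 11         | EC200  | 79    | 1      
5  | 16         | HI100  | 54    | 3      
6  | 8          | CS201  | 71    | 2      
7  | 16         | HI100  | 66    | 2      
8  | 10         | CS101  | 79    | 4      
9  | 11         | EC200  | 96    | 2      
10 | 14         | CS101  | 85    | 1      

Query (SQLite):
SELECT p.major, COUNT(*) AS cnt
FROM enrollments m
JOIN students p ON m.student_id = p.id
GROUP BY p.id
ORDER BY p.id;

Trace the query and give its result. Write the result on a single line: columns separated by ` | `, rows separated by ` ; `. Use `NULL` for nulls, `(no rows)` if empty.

Join each enrollments row to its students via student_id.
Group joined rows by students.id; compute COUNT(*) per group.
  8: ids {6} → COUNT(*)=1
  10: ids {8} → COUNT(*)=1
  11: ids {1, 4, 9} → COUNT(*)=3
  14: ids {2, 10} → COUNT(*)=2
  16: ids {3, 5, 7} → COUNT(*)=3

Econ | 1 ; Biology | 1 ; Philosophy | 3 ; Philosophy | 2 ; Physics | 3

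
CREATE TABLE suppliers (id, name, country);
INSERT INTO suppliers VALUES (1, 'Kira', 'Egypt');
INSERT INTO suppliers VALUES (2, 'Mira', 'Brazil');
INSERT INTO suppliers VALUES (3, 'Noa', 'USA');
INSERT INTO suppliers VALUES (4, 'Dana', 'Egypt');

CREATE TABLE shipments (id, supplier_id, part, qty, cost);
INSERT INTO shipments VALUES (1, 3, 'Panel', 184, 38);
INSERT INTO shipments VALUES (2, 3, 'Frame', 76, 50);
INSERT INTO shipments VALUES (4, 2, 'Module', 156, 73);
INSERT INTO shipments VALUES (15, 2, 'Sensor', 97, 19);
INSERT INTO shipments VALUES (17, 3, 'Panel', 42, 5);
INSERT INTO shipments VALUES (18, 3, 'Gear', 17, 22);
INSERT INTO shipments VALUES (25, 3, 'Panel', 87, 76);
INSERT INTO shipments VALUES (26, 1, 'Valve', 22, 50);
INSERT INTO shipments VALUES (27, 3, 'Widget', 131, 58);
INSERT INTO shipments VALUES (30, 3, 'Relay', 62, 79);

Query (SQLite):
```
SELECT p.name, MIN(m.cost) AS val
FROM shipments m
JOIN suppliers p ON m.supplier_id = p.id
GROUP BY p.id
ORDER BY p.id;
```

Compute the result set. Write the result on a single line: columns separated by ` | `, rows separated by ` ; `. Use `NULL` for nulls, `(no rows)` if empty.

Kira | 50 ; Mira | 19 ; Noa | 5

Join each shipments row to its suppliers via supplier_id.
Group joined rows by suppliers.id; compute MIN(m.cost) per group.
  1: ids {26} → MIN(m.cost)=50
  2: ids {4, 15} → MIN(m.cost)=19
  3: ids {1, 2, 17, 18, 25, 27, 30} → MIN(m.cost)=5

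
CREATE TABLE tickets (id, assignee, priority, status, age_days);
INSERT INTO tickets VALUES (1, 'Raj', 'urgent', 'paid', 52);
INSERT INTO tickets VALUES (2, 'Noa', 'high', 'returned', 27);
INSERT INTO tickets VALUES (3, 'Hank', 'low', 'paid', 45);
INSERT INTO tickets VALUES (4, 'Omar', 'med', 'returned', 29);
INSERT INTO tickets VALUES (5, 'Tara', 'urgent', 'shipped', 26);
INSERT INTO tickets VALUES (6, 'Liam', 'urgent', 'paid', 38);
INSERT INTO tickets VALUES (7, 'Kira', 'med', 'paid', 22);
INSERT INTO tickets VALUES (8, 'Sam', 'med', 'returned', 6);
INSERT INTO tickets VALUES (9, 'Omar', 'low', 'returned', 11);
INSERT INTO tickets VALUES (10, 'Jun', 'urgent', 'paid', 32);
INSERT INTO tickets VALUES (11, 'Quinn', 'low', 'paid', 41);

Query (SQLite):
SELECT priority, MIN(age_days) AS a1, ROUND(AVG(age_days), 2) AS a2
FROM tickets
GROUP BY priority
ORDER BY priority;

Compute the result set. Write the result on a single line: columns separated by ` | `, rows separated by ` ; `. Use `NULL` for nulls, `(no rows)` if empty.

Group tickets by priority.
Per group compute: MIN(age_days), ROUND(AVG(age_days), 2).
  high: ids {2} → MIN(age_days)=27, ROUND(AVG(age_days), 2)=27
  low: ids {3, 9, 11} → MIN(age_days)=11, ROUND(AVG(age_days), 2)=32.33
  med: ids {4, 7, 8} → MIN(age_days)=6, ROUND(AVG(age_days), 2)=19
  urgent: ids {1, 5, 6, 10} → MIN(age_days)=26, ROUND(AVG(age_days), 2)=37

high | 27 | 27 ; low | 11 | 32.33 ; med | 6 | 19 ; urgent | 26 | 37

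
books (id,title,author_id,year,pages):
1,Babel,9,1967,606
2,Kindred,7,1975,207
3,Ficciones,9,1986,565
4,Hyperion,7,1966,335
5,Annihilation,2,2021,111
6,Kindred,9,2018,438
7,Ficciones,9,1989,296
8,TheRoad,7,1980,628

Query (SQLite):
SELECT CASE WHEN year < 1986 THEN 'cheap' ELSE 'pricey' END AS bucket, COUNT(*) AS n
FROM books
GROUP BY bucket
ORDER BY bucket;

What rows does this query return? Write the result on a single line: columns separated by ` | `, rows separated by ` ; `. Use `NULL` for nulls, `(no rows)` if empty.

Bucket rows by year < 1986 → 'cheap' else 'pricey'; count each bucket.

cheap | 4 ; pricey | 4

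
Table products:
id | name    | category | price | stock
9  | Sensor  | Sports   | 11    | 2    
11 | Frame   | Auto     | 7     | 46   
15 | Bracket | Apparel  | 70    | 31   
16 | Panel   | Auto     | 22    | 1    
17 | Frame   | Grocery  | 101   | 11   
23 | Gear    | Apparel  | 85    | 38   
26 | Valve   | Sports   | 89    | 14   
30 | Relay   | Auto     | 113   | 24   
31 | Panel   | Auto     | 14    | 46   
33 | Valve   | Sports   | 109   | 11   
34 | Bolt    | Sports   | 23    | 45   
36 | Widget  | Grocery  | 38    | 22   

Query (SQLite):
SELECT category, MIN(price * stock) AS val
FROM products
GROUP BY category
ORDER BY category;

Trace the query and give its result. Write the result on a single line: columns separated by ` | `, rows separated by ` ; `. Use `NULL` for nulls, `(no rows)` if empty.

Apparel | 2170 ; Auto | 22 ; Grocery | 836 ; Sports | 22

For each row compute price * stock.
Group by category; take MIN of the expression per group.
  Apparel: ids {15, 23} → MIN(price * stock)=2170
  Auto: ids {11, 16, 30, 31} → MIN(price * stock)=22
  Grocery: ids {17, 36} → MIN(price * stock)=836
  Sports: ids {9, 26, 33, 34} → MIN(price * stock)=22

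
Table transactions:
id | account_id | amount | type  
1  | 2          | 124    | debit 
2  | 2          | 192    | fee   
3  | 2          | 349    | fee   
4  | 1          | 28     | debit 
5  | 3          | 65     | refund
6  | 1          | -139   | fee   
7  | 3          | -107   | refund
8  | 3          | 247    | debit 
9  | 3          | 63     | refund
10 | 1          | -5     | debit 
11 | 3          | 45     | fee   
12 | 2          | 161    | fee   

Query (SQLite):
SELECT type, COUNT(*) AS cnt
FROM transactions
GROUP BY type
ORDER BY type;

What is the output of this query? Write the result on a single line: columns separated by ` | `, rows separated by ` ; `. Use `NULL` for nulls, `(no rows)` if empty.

Partition transactions by type; compute COUNT(*) within each group.
  debit: ids {1, 4, 8, 10} → COUNT(*)=4
  fee: ids {2, 3, 6, 11, 12} → COUNT(*)=5
  refund: ids {5, 7, 9} → COUNT(*)=3

debit | 4 ; fee | 5 ; refund | 3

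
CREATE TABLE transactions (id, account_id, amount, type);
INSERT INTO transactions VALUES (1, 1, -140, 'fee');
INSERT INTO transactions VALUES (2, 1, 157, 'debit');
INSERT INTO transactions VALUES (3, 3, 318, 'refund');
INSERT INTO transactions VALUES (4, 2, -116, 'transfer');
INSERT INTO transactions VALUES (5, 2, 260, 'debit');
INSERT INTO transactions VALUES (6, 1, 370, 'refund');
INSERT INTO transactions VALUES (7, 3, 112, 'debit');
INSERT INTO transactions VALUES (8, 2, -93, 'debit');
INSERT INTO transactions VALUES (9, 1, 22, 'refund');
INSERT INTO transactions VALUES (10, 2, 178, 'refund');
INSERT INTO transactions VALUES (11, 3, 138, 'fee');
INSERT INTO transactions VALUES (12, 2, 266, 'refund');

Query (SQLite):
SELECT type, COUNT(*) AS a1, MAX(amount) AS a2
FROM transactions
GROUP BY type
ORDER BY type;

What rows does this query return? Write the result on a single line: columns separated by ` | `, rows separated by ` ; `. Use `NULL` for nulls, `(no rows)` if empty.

debit | 4 | 260 ; fee | 2 | 138 ; refund | 5 | 370 ; transfer | 1 | -116

Group transactions by type.
Per group compute: COUNT(*), MAX(amount).
  debit: ids {2, 5, 7, 8} → COUNT(*)=4, MAX(amount)=260
  fee: ids {1, 11} → COUNT(*)=2, MAX(amount)=138
  refund: ids {3, 6, 9, 10, 12} → COUNT(*)=5, MAX(amount)=370
  transfer: ids {4} → COUNT(*)=1, MAX(amount)=-116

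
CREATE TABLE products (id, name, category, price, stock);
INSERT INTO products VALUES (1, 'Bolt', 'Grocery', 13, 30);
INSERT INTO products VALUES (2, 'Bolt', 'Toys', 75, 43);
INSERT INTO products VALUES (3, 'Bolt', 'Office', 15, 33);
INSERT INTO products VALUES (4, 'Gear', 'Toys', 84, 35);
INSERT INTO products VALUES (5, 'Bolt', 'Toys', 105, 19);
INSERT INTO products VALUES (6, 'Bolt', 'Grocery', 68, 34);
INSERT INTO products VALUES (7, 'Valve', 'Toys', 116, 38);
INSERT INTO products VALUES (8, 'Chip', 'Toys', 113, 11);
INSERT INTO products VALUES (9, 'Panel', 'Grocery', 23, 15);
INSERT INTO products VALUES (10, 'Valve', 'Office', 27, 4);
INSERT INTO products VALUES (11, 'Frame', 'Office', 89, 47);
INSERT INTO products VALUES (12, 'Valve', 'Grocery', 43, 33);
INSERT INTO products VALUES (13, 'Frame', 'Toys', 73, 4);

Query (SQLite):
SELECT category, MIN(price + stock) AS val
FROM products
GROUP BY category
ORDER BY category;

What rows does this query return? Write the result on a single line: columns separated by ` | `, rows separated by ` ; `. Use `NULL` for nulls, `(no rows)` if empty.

For each row compute price + stock.
Group by category; take MIN of the expression per group.
  Grocery: ids {1, 6, 9, 12} → MIN(price + stock)=38
  Office: ids {3, 10, 11} → MIN(price + stock)=31
  Toys: ids {2, 4, 5, 7, 8, 13} → MIN(price + stock)=77

Grocery | 38 ; Office | 31 ; Toys | 77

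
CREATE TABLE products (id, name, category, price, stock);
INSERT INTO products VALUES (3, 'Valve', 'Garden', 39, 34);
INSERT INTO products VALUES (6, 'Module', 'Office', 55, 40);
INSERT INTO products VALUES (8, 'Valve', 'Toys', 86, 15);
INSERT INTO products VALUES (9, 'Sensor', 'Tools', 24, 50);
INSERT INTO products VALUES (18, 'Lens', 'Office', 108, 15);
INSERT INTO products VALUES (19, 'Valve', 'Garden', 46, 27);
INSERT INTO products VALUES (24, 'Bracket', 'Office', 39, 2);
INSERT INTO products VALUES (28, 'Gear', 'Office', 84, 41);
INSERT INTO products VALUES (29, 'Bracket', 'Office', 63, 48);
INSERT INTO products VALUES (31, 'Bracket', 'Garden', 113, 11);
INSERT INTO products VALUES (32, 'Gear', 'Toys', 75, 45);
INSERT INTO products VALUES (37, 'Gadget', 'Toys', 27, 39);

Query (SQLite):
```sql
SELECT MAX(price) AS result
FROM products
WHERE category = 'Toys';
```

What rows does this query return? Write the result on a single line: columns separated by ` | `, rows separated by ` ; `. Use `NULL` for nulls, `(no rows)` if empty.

86

Rows where category='Toys' → price values: [86, 75, 27].
MAX of non-NULL values = 86.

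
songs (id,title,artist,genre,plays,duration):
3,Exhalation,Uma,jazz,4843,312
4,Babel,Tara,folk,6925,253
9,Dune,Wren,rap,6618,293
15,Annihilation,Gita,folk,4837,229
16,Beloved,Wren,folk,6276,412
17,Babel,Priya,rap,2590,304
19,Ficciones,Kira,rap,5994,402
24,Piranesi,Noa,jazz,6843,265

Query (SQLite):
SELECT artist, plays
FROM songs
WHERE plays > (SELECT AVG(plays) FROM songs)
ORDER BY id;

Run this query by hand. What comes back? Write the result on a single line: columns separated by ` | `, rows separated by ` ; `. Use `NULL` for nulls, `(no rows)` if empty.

Tara | 6925 ; Wren | 6618 ; Wren | 6276 ; Kira | 5994 ; Noa | 6843

Scalar subquery: AVG(plays) over all songs rows = 5615.75.
Keep rows where plays > that value.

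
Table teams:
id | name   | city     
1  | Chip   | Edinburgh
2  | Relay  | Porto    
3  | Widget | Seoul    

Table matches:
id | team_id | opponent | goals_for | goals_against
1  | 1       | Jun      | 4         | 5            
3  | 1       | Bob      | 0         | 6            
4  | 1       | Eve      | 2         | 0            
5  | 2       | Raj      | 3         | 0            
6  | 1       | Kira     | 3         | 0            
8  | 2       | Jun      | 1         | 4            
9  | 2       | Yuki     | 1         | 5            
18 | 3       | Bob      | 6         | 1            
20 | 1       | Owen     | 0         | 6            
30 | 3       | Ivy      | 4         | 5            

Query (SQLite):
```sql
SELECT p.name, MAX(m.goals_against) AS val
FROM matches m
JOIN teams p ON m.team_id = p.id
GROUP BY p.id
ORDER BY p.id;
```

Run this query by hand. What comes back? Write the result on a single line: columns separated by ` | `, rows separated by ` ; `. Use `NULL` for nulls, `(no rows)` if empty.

Join each matches row to its teams via team_id.
Group joined rows by teams.id; compute MAX(m.goals_against) per group.
  1: ids {1, 3, 4, 6, 20} → MAX(m.goals_against)=6
  2: ids {5, 8, 9} → MAX(m.goals_against)=5
  3: ids {18, 30} → MAX(m.goals_against)=5

Chip | 6 ; Relay | 5 ; Widget | 5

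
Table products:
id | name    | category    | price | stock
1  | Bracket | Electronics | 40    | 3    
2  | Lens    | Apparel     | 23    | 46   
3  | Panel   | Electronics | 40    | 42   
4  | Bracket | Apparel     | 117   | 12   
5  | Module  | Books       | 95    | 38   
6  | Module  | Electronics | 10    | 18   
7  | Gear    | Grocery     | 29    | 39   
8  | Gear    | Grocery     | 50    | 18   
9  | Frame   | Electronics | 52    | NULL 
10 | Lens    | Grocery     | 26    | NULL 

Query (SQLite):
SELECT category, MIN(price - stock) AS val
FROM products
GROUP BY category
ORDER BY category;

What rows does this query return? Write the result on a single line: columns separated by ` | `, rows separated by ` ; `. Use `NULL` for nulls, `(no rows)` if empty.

Apparel | -23 ; Books | 57 ; Electronics | -8 ; Grocery | -10

For each row compute price - stock.
Group by category; take MIN of the expression per group.
  Apparel: ids {2, 4} → MIN(price - stock)=-23
  Books: ids {5} → MIN(price - stock)=57
  Electronics: ids {1, 3, 6, 9} → MIN(price - stock)=-8
  Grocery: ids {7, 8, 10} → MIN(price - stock)=-10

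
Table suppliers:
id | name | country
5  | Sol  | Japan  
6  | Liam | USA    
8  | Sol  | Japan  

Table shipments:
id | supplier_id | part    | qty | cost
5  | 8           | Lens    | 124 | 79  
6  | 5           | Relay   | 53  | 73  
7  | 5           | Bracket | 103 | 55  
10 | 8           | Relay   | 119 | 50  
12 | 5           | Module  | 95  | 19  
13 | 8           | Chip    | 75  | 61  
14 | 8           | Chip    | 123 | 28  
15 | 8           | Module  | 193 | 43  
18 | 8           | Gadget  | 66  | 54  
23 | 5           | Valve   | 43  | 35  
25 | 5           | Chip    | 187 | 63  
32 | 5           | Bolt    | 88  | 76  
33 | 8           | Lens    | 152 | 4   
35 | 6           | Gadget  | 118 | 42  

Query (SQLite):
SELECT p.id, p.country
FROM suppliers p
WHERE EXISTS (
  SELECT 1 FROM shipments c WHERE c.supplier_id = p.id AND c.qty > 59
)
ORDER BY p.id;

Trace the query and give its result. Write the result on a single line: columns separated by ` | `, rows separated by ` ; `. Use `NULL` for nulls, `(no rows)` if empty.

5 | Japan ; 6 | USA ; 8 | Japan

For each suppliers row, check whether any shipments with matching supplier_id has qty > 59.
Keep rows where that is true.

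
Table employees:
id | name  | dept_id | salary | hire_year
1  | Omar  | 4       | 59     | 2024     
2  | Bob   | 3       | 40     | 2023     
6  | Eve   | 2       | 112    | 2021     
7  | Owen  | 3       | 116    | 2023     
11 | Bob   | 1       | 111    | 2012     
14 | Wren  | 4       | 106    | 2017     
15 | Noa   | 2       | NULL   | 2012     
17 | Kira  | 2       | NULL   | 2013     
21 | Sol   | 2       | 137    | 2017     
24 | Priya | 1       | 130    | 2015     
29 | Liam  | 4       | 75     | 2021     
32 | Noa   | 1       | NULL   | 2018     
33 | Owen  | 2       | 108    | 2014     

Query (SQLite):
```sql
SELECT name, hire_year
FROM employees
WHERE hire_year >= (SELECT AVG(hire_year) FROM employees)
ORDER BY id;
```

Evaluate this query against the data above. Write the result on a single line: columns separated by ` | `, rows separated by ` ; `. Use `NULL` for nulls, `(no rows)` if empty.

Omar | 2024 ; Bob | 2023 ; Eve | 2021 ; Owen | 2023 ; Liam | 2021 ; Noa | 2018

Scalar subquery: AVG(hire_year) over all employees rows = 2017.692308 (≈; comparison uses full precision).
Keep rows where hire_year >= that value.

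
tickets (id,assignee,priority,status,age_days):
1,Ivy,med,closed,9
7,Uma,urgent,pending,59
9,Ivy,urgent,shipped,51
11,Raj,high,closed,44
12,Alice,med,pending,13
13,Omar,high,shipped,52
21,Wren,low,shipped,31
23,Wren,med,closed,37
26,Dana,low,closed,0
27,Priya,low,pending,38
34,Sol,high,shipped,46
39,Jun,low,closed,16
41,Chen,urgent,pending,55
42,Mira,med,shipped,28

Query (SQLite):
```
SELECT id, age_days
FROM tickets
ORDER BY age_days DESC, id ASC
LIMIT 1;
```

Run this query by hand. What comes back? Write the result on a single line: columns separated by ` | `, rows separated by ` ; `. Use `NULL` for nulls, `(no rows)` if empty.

7 | 59

Sort by age_days desc, tiebreak id asc: (59, id=7), (55, id=41), (52, id=13), (51, id=9) …. Take first 1.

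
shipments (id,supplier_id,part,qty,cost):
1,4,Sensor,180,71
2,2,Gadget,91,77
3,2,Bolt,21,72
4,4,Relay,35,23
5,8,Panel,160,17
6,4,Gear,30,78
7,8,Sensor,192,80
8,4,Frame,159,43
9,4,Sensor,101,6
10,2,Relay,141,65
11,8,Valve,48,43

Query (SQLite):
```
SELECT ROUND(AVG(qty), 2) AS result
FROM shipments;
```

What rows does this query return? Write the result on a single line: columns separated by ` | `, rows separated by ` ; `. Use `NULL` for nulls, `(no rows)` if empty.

105.27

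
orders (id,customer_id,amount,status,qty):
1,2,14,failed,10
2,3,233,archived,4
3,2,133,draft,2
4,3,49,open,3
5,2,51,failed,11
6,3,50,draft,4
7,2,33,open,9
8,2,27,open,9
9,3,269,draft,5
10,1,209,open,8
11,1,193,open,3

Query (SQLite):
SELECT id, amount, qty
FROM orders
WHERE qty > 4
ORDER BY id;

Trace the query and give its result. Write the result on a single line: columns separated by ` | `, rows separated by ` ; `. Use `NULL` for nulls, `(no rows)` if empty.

1 | 14 | 10 ; 5 | 51 | 11 ; 7 | 33 | 9 ; 8 | 27 | 9 ; 9 | 269 | 5 ; 10 | 209 | 8

qty > 4: ids {1, 5, 7, 8, 9, 10}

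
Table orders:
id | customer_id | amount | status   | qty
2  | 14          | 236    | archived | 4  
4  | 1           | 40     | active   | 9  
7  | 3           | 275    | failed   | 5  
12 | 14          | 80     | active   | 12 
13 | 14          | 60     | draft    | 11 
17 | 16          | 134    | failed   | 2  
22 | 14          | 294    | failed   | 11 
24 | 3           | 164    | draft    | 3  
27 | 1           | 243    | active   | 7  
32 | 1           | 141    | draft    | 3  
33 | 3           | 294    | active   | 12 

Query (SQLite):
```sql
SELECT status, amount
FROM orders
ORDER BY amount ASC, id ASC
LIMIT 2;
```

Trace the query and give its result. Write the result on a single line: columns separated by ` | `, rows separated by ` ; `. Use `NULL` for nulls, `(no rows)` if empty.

Sort by amount asc, tiebreak id asc: (40, id=4), (60, id=13), (80, id=12), (134, id=17), (141, id=32) …. Take first 2.

active | 40 ; draft | 60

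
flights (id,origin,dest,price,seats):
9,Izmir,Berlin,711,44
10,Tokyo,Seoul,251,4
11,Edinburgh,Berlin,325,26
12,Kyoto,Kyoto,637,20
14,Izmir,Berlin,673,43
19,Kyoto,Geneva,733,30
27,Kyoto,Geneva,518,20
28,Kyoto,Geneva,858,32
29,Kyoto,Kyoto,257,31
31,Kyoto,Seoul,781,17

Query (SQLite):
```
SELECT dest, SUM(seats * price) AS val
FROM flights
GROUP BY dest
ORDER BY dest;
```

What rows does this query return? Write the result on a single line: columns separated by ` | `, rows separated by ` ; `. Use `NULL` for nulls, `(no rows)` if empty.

Berlin | 68673 ; Geneva | 59806 ; Kyoto | 20707 ; Seoul | 14281

For each row compute seats * price.
Group by dest; take SUM of the expression per group.
  Berlin: ids {9, 11, 14} → SUM(seats * price)=68673
  Geneva: ids {19, 27, 28} → SUM(seats * price)=59806
  Kyoto: ids {12, 29} → SUM(seats * price)=20707
  Seoul: ids {10, 31} → SUM(seats * price)=14281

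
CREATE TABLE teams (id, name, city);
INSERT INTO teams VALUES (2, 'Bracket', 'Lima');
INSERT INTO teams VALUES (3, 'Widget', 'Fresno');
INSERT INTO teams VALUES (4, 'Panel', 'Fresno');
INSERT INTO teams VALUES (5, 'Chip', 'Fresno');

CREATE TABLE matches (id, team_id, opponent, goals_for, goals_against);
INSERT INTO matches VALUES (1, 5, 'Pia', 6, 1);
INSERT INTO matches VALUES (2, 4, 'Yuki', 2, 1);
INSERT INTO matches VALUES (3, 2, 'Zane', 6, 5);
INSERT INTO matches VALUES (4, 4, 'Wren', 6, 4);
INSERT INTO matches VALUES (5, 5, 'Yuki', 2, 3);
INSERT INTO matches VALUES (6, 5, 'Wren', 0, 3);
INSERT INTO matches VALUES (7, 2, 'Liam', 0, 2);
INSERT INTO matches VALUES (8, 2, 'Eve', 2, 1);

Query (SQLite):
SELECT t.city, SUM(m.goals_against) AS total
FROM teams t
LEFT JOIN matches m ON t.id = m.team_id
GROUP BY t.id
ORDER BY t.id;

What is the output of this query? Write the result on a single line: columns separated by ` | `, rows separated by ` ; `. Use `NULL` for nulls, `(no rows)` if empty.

LEFT JOIN keeps every teams row; unmatched ones get NULL for matches columns.
Group by teams.id and compute SUM(m.goals_against). SUM over an all-NULL group is NULL.
  2: ids {3, 7, 8} → SUM(m.goals_against)=8
  3: ids {—} → SUM(m.goals_against)=NULL
  4: ids {2, 4} → SUM(m.goals_against)=5
  5: ids {1, 5, 6} → SUM(m.goals_against)=7

Lima | 8 ; Fresno | NULL ; Fresno | 5 ; Fresno | 7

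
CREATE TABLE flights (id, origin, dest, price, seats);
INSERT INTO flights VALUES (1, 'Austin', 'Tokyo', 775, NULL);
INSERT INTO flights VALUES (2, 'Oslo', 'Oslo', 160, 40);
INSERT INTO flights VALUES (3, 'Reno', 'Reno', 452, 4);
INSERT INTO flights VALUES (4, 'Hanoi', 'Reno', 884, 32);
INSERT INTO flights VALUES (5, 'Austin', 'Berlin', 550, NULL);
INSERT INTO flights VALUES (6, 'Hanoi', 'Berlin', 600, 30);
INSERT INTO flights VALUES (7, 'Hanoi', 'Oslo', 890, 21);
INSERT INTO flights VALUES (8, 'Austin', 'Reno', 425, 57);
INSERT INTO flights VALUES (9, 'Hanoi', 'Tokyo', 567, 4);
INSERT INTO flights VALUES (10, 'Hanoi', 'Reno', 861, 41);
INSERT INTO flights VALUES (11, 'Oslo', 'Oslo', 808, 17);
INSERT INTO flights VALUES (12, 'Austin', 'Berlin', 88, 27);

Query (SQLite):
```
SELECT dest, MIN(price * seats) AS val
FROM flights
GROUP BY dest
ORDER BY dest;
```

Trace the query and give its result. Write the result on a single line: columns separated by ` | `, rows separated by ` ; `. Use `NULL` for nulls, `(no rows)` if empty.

For each row compute price * seats.
Group by dest; take MIN of the expression per group.
  Berlin: ids {5, 6, 12} → MIN(price * seats)=2376
  Oslo: ids {2, 7, 11} → MIN(price * seats)=6400
  Reno: ids {3, 4, 8, 10} → MIN(price * seats)=1808
  Tokyo: ids {1, 9} → MIN(price * seats)=2268

Berlin | 2376 ; Oslo | 6400 ; Reno | 1808 ; Tokyo | 2268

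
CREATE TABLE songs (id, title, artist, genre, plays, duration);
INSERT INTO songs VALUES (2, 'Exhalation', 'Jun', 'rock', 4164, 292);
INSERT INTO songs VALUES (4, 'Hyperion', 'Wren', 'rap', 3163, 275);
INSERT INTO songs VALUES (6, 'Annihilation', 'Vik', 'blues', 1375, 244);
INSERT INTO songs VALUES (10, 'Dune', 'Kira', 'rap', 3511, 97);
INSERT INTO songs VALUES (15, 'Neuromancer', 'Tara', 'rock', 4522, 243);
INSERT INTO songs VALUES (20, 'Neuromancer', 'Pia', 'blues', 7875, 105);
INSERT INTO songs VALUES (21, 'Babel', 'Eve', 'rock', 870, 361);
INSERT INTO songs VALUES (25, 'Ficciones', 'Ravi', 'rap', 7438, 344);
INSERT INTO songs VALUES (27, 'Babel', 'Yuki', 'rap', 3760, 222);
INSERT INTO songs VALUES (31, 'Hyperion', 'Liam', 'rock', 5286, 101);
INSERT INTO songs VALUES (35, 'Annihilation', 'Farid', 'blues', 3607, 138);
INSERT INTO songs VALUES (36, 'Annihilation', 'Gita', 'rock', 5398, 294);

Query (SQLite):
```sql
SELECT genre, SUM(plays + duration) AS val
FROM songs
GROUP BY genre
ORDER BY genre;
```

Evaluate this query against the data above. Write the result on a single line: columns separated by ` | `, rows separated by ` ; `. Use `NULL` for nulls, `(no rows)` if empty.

For each row compute plays + duration.
Group by genre; take SUM of the expression per group.
  blues: ids {6, 20, 35} → SUM(plays + duration)=13344
  rap: ids {4, 10, 25, 27} → SUM(plays + duration)=18810
  rock: ids {2, 15, 21, 31, 36} → SUM(plays + duration)=21531

blues | 13344 ; rap | 18810 ; rock | 21531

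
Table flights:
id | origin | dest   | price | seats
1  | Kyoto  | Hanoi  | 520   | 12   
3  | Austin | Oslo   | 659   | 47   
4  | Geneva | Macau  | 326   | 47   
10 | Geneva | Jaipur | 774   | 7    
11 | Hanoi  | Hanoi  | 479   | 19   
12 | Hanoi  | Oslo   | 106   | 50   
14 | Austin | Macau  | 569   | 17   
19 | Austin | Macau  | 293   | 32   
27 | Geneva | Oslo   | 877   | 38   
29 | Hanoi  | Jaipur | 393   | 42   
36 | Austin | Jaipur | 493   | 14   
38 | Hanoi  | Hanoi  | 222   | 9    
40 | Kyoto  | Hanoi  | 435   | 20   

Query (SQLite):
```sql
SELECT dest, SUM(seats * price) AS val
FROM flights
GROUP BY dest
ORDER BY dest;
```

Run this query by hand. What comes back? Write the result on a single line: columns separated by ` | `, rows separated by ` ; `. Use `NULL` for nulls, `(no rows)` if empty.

For each row compute seats * price.
Group by dest; take SUM of the expression per group.
  Hanoi: ids {1, 11, 38, 40} → SUM(seats * price)=26039
  Jaipur: ids {10, 29, 36} → SUM(seats * price)=28826
  Macau: ids {4, 14, 19} → SUM(seats * price)=34371
  Oslo: ids {3, 12, 27} → SUM(seats * price)=69599

Hanoi | 26039 ; Jaipur | 28826 ; Macau | 34371 ; Oslo | 69599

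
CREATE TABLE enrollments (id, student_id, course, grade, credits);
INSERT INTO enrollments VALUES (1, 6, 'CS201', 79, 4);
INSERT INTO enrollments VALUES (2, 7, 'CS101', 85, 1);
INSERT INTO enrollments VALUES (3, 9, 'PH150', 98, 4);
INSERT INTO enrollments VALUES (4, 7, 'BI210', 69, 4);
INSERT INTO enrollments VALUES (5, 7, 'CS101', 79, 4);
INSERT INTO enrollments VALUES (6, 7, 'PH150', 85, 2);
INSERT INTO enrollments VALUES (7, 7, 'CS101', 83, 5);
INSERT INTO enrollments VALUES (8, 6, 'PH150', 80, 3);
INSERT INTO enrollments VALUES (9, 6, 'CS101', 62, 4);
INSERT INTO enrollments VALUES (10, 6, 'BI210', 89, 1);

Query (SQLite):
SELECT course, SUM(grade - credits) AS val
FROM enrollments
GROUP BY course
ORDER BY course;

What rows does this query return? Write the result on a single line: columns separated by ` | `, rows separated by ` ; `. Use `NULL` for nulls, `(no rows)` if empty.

BI210 | 153 ; CS101 | 295 ; CS201 | 75 ; PH150 | 254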